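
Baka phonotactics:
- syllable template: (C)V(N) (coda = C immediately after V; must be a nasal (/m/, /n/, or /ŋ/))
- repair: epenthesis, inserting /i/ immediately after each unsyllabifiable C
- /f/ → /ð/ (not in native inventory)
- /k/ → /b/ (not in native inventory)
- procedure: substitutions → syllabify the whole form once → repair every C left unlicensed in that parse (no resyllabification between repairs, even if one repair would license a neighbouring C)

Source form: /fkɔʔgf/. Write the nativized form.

ðibɔʔigiði

Substitution: /f/ → /ð/, /k/ → /b/, giving /ðbɔʔgð/.
Syllabifying with onset maximization leaves /ð/, /ʔ/, /g/, /ð/ stranded (only a nasal (/m/, /n/, or /ŋ/) is licensed in coda position; onsets are limited to one consonant).
Inserting the epenthetic vowel yields /ð/ → /ði/, /ʔ/ → /ʔi/, /g/ → /gi/, /ð/ → /ði/.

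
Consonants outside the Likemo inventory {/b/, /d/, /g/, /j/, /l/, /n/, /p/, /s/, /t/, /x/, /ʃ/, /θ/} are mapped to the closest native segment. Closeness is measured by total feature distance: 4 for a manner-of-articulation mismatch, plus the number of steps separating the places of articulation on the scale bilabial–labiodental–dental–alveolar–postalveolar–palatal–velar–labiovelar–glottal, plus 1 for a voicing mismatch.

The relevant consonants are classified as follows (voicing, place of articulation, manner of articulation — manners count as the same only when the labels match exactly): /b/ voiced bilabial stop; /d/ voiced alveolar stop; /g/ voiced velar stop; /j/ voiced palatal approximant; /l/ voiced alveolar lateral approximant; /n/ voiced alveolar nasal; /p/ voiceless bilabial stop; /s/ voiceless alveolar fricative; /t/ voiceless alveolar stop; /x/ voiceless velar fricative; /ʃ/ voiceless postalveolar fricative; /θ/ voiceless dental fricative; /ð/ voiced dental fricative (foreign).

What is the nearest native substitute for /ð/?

θ

/θ/ is closest: same manner (fricative), place distance 0 (dental→dental), voicing differs (+1); total 1. Next closest is /s/ at distance 2.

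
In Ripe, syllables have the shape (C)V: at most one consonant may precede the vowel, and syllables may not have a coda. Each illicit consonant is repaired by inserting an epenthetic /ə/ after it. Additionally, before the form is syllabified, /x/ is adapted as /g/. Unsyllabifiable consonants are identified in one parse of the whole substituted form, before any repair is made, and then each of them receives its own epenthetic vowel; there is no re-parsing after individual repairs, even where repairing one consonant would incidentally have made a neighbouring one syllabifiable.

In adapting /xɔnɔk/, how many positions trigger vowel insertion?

1

After substitution the input is /gɔnɔk/.
The unsyllabifiable consonants are /k/; each receives one epenthetic vowel.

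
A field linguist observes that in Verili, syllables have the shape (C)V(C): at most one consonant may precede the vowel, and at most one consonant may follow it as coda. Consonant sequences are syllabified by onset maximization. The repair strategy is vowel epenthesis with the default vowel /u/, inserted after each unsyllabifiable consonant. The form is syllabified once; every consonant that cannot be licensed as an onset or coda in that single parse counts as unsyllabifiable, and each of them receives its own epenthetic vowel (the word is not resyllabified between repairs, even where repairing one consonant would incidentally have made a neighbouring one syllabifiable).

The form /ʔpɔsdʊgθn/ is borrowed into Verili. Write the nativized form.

Under (C)V(C), the unsyllabifiable consonants are /ʔ/, /θ/, /n/ (at most one coda consonant is licensed; onsets are limited to one consonant).
Epenthesis after each stranded consonant: /ʔ/ → /ʔu/, /θ/ → /θu/, /n/ → /nu/.

ʔupɔsdʊgθunu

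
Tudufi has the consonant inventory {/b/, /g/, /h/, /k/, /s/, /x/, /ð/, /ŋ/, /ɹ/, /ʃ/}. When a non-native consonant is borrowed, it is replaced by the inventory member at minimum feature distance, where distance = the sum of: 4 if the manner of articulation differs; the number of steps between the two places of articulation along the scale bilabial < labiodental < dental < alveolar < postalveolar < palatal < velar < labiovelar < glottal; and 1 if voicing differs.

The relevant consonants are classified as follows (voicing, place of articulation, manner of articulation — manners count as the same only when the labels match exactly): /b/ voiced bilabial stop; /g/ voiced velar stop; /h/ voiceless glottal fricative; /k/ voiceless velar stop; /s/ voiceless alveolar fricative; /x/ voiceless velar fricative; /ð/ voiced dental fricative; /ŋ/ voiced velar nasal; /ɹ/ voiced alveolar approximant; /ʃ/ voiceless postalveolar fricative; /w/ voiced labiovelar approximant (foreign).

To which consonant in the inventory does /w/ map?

ɹ

/ɹ/ is closest: same manner (approximant), place distance 4 (labiovelar→alveolar), same voicing; total 4. Next closest is /g/ at distance 5.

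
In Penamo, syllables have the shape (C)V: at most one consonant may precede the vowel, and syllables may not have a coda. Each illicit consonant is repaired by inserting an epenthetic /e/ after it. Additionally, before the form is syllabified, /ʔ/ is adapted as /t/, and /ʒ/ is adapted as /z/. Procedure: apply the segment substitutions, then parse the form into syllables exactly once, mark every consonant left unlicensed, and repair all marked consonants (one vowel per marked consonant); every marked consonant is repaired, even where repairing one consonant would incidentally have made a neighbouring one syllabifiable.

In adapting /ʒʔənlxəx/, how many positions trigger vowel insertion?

After substitution the input is /ztənlxəx/.
The unsyllabifiable consonants are /z/, /n/, /l/, /x/; each receives one epenthetic vowel.

4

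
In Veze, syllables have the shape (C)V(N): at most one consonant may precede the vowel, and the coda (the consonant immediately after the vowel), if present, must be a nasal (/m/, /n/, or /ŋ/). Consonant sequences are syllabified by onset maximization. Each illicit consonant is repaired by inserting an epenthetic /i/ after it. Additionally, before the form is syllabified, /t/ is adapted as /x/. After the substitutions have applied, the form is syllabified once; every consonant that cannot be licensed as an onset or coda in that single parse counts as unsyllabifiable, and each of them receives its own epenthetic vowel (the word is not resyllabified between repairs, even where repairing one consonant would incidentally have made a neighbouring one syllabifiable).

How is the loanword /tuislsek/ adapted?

Substitution: /t/ → /x/, giving /xuislsek/.
Under (C)V(N), the unsyllabifiable consonants are /s/, /l/, /k/ (only a nasal (/m/, /n/, or /ŋ/) is licensed in coda position; onsets are limited to one consonant).
Epenthesis after each stranded consonant: /s/ → /si/, /l/ → /li/, /k/ → /ki/.

xuisiliseki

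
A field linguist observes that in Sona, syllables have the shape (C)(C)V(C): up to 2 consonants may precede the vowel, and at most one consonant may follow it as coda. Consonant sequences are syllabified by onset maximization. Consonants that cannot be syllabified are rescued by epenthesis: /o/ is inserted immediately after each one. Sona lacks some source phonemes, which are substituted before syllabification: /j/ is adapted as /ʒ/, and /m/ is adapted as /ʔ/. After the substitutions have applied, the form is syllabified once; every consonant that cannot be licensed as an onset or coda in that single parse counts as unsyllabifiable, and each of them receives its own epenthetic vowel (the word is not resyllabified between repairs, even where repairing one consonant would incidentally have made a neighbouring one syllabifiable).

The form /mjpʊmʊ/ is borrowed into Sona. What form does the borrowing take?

ʔoʒpʊʔʊ

Substitution: /m/ → /ʔ/, /j/ → /ʒ/, giving /ʔʒpʊʔʊ/.
Under (C)(C)V(C), the unsyllabifiable consonants are /ʔ/ (at most one coda consonant is licensed; onsets may contain at most 2 consonants).
Inserting the epenthetic vowel yields /ʔ/ → /ʔo/.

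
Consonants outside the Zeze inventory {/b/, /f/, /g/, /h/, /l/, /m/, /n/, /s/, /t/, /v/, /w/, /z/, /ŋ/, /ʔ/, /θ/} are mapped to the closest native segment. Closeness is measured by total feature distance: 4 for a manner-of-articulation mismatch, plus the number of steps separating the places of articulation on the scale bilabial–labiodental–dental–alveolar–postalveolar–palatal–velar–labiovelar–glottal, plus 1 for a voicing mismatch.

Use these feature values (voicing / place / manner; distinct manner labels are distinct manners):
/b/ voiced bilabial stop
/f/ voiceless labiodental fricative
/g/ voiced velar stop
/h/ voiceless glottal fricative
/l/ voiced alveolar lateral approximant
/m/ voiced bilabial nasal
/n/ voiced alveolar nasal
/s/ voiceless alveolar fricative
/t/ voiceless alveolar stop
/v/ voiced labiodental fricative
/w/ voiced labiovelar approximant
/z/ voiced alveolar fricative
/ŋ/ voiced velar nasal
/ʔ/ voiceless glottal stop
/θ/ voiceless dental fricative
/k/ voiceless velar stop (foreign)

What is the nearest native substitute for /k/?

g

/g/ is closest: same manner (stop), place distance 0 (velar→velar), voicing differs (+1); total 1. Next closest is /ʔ/ at distance 2.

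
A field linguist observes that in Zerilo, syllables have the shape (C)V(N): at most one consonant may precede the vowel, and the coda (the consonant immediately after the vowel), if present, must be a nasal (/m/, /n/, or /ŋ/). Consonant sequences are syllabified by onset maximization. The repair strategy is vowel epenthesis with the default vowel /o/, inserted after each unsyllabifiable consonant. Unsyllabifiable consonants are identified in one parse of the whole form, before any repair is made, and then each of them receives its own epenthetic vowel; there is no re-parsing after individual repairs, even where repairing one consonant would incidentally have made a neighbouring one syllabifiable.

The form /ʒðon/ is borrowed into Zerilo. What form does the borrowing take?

ʒoðon

The consonants /ʒ/ cannot be parsed into a legal (C)V(N) syllable (only a nasal (/m/, /n/, or /ŋ/) is licensed in coda position; onsets are limited to one consonant).
Inserting the epenthetic vowel yields /ʒ/ → /ʒo/.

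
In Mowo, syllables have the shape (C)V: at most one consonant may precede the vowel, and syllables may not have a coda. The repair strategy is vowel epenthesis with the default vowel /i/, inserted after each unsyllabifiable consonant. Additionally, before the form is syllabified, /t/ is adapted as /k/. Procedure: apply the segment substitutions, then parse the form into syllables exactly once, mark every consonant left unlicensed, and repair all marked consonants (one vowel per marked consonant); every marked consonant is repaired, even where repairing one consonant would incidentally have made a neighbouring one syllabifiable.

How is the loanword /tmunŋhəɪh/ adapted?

kimuniŋihəɪhi

Substitution: /t/ → /k/, giving /kmunŋhəɪh/.
The consonants /k/, /n/, /ŋ/, /h/ cannot be parsed into a legal (C)V syllable (no codas are permitted; onsets are limited to one consonant).
Each unlicensed consonant becomes the onset of a new syllable: /k/ → /ki/, /n/ → /ni/, /ŋ/ → /ŋi/, /h/ → /hi/.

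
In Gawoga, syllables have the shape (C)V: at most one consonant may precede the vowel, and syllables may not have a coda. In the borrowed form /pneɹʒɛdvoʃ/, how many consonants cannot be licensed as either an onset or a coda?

4

Syllabifying with onset maximization leaves /p/, /ɹ/, /d/, /ʃ/ stranded (no codas are permitted; onsets are limited to one consonant).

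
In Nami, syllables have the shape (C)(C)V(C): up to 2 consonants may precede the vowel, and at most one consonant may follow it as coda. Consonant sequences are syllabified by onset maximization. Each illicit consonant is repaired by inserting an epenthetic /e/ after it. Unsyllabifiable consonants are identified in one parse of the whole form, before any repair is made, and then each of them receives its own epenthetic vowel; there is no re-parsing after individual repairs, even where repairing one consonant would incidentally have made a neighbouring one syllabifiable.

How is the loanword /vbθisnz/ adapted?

Syllabifying with onset maximization leaves /v/, /n/, /z/ stranded (at most one coda consonant is licensed; onsets may contain at most 2 consonants).
Inserting the epenthetic vowel yields /v/ → /ve/, /n/ → /ne/, /z/ → /ze/.

vebθisneze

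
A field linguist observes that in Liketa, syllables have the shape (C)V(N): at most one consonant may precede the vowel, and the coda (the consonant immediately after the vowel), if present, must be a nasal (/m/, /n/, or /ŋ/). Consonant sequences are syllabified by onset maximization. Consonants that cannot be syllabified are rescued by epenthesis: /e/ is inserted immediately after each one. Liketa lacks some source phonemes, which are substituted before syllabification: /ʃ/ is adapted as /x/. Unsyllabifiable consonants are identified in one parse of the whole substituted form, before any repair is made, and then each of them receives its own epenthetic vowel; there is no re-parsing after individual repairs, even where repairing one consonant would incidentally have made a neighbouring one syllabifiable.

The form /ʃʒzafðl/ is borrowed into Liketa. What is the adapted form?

xeʒezafeðele

Substitution: /ʃ/ → /x/, giving /xʒzafðl/.
Syllabifying with onset maximization leaves /x/, /ʒ/, /f/, /ð/, /l/ stranded (only a nasal (/m/, /n/, or /ŋ/) is licensed in coda position; onsets are limited to one consonant).
Epenthesis after each stranded consonant: /x/ → /xe/, /ʒ/ → /ʒe/, /f/ → /fe/, /ð/ → /ðe/, /l/ → /le/.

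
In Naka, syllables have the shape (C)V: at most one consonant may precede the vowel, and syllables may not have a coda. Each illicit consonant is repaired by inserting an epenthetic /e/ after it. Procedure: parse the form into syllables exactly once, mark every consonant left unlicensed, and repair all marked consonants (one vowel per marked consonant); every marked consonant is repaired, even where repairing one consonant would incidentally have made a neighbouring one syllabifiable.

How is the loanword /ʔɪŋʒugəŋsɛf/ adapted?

The consonants /ŋ/, /ŋ/, /f/ cannot be parsed into a legal (C)V syllable (no codas are permitted; onsets are limited to one consonant).
Epenthesis after each stranded consonant: /ŋ/ → /ŋe/, /ŋ/ → /ŋe/, /f/ → /fe/.

ʔɪŋeʒugəŋesɛfe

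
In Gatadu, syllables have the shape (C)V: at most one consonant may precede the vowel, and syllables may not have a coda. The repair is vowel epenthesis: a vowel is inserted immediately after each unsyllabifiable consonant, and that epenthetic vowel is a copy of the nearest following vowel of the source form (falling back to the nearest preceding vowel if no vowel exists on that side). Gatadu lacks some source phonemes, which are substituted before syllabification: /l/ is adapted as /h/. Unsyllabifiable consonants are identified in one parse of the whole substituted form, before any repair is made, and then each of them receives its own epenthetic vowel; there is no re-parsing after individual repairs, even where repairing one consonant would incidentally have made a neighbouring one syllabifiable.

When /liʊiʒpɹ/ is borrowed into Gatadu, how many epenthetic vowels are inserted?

After substitution the input is /hiʊiʒpɹ/.
The unsyllabifiable consonants are /ʒ/, /p/, /ɹ/; each receives one epenthetic vowel.

3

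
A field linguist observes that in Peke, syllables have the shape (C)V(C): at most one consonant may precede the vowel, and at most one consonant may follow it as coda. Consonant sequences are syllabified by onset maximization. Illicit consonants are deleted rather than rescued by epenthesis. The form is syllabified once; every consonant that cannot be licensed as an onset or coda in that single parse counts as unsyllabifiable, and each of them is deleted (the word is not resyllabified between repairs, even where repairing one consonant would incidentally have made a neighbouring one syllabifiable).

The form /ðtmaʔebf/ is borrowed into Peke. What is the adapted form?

maʔeb

Syllabifying with onset maximization leaves /ð/, /t/, /f/ stranded (at most one coda consonant is licensed; onsets are limited to one consonant).
Deletion applies to /ð/, /t/, /f/.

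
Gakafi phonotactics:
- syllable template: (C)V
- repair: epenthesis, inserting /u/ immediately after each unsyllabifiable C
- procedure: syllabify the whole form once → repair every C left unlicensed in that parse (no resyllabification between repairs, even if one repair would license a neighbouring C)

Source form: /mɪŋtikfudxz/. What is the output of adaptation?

mɪŋutikufuduxuzu

Syllabifying with onset maximization leaves /ŋ/, /k/, /d/, /x/, /z/ stranded (no codas are permitted; onsets are limited to one consonant).
Inserting the epenthetic vowel yields /ŋ/ → /ŋu/, /k/ → /ku/, /d/ → /du/, /x/ → /xu/, /z/ → /zu/.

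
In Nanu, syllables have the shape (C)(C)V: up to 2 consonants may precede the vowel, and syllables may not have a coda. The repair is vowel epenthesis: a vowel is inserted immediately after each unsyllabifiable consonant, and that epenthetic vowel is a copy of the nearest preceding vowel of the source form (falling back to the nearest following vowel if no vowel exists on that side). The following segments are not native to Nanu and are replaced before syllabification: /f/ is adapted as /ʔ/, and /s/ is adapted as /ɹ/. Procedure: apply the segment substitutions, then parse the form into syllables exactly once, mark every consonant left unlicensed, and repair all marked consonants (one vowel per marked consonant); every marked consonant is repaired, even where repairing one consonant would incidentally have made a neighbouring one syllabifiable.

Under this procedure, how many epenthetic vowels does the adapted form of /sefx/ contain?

After substitution the input is /ɹeʔx/.
The unsyllabifiable consonants are /ʔ/, /x/; each receives one epenthetic vowel.

2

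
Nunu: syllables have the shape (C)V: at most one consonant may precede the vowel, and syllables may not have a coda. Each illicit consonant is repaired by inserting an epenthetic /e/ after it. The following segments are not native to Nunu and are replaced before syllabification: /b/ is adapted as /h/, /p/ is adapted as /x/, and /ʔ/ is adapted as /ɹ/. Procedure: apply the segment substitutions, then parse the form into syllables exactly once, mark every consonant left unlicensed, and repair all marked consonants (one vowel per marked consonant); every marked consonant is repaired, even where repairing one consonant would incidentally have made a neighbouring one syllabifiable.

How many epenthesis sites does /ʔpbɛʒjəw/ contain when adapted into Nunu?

4

After substitution the input is /ɹxhɛʒjəw/.
The unsyllabifiable consonants are /ɹ/, /x/, /ʒ/, /w/; each receives one epenthetic vowel.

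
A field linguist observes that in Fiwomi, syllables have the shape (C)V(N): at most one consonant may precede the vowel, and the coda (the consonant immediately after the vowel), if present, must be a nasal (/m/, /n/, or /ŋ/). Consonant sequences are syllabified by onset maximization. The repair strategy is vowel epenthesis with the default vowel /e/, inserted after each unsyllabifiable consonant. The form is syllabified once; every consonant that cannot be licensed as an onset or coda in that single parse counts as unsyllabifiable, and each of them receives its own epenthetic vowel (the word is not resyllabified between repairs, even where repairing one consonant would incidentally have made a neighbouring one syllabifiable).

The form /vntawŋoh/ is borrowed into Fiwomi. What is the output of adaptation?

venetaweŋohe

The consonants /v/, /n/, /w/, /h/ cannot be parsed into a legal (C)V(N) syllable (only a nasal (/m/, /n/, or /ŋ/) is licensed in coda position; onsets are limited to one consonant).
Epenthesis after each stranded consonant: /v/ → /ve/, /n/ → /ne/, /w/ → /we/, /h/ → /he/.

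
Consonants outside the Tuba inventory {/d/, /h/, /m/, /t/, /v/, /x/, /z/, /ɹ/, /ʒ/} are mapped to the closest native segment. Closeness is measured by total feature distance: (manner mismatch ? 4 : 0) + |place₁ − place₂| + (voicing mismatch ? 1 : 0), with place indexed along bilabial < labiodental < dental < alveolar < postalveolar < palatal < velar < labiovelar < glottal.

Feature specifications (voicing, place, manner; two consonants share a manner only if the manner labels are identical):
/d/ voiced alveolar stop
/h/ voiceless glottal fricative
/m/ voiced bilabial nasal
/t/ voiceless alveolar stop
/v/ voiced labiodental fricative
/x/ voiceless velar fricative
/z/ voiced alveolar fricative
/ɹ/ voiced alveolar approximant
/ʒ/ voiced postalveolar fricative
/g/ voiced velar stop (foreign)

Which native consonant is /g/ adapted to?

/d/ is closest: same manner (stop), place distance 3 (velar→alveolar), same voicing; total 3. Next closest is /t/ at distance 4.

d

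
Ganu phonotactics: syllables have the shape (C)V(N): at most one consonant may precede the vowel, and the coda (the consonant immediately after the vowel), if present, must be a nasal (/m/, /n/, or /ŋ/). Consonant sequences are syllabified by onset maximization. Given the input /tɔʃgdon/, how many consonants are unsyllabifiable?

The consonants /ʃ/, /g/ cannot be parsed into a legal (C)V(N) syllable (only a nasal (/m/, /n/, or /ŋ/) is licensed in coda position; onsets are limited to one consonant).

2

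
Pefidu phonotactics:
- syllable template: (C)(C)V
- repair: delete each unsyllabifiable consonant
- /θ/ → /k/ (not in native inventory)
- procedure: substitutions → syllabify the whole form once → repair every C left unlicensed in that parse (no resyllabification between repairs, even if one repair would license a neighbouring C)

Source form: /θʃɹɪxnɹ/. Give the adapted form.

ʃɹɪ

Substitution: /θ/ → /k/, giving /kʃɹɪxnɹ/.
Syllabifying with onset maximization leaves /k/, /x/, /n/, /ɹ/ stranded (no codas are permitted; onsets may contain at most 2 consonants).
Deletion applies to /k/, /x/, /n/, /ɹ/.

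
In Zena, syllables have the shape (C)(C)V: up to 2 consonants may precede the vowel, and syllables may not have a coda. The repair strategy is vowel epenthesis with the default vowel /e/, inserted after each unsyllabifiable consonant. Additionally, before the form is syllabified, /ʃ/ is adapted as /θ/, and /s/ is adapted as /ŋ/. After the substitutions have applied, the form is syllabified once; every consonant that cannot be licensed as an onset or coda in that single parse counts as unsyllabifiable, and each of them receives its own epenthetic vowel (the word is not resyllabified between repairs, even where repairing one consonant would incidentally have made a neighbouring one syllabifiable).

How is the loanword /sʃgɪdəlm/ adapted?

Substitution: /s/ → /ŋ/, /ʃ/ → /θ/, giving /ŋθgɪdəlm/.
Syllabifying with onset maximization leaves /ŋ/, /l/, /m/ stranded (no codas are permitted; onsets may contain at most 2 consonants).
Epenthesis after each stranded consonant: /ŋ/ → /ŋe/, /l/ → /le/, /m/ → /me/.

ŋeθgɪdəleme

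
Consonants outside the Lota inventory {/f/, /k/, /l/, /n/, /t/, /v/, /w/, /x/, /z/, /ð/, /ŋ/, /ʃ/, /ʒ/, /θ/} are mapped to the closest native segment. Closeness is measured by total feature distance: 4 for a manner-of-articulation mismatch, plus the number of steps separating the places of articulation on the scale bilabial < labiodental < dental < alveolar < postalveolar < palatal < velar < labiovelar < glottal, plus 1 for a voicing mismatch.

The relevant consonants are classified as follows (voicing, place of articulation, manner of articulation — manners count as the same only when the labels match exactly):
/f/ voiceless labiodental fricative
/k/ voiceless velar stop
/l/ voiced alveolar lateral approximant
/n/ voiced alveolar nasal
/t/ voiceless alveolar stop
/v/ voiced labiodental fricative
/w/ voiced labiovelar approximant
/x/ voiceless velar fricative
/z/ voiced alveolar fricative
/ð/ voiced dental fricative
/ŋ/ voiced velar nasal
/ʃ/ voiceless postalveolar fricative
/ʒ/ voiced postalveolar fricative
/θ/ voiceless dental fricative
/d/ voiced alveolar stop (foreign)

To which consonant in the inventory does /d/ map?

/t/ is closest: same manner (stop), place distance 0 (alveolar→alveolar), voicing differs (+1); total 1. Next closest is /k/ at distance 4.

t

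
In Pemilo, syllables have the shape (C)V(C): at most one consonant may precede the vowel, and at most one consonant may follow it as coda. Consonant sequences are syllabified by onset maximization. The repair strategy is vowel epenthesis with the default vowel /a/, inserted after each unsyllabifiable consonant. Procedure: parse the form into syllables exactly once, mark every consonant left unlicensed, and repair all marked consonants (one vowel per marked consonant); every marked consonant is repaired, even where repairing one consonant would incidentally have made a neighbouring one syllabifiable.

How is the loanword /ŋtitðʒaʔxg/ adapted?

Syllabifying with onset maximization leaves /ŋ/, /ð/, /x/, /g/ stranded (at most one coda consonant is licensed; onsets are limited to one consonant).
Each unlicensed consonant becomes the onset of a new syllable: /ŋ/ → /ŋa/, /ð/ → /ða/, /x/ → /xa/, /g/ → /ga/.

ŋatitðaʒaʔxaga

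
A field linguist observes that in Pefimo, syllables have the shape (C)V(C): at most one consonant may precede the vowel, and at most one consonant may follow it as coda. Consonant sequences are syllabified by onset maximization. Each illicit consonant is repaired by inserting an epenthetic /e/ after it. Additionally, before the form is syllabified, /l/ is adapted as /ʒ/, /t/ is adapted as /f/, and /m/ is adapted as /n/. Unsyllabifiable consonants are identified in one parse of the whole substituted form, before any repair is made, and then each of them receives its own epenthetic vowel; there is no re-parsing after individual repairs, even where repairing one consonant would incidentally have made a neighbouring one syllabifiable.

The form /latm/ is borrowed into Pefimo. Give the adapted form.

ʒafne

Substitution: /l/ → /ʒ/, /t/ → /f/, /m/ → /n/, giving /ʒafn/.
Under (C)V(C), the unsyllabifiable consonants are /n/ (at most one coda consonant is licensed; onsets are limited to one consonant).
Each unlicensed consonant becomes the onset of a new syllable: /n/ → /ne/.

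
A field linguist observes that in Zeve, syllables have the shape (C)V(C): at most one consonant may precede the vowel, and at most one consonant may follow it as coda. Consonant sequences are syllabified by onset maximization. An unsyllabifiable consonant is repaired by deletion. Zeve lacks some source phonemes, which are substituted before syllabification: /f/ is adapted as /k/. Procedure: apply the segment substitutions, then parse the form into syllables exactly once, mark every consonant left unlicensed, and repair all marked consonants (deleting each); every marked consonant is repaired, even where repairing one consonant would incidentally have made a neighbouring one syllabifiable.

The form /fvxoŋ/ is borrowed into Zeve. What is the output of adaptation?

Substitution: /f/ → /k/, giving /kvxoŋ/.
The consonants /k/, /v/ cannot be parsed into a legal (C)V(C) syllable (at most one coda consonant is licensed; onsets are limited to one consonant).
Deleting the stranded consonants removes /k/, /v/.

xoŋ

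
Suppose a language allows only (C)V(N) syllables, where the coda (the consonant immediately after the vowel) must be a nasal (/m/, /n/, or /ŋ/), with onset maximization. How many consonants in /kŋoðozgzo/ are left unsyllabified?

Under (C)V(N), the unsyllabifiable consonants are /k/, /z/, /g/ (only a nasal (/m/, /n/, or /ŋ/) is licensed in coda position; onsets are limited to one consonant).

3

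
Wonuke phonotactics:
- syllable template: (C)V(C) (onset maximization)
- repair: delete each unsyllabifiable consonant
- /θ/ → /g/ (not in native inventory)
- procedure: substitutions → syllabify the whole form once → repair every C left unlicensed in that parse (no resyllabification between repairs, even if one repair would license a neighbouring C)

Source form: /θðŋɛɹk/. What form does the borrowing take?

ŋɛɹ

Substitution: /θ/ → /g/, giving /gðŋɛɹk/.
The consonants /g/, /ð/, /k/ cannot be parsed into a legal (C)V(C) syllable (at most one coda consonant is licensed; onsets are limited to one consonant).
Each unlicensed consonant is deleted: /g/, /ð/, /k/.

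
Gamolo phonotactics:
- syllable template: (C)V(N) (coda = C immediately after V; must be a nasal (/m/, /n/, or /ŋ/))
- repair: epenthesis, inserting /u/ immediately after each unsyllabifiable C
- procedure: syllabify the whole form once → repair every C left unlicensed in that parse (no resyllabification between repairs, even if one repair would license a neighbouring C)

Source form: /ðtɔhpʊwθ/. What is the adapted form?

The consonants /ð/, /h/, /w/, /θ/ cannot be parsed into a legal (C)V(N) syllable (only a nasal (/m/, /n/, or /ŋ/) is licensed in coda position; onsets are limited to one consonant).
Inserting the epenthetic vowel yields /ð/ → /ðu/, /h/ → /hu/, /w/ → /wu/, /θ/ → /θu/.

ðutɔhupʊwuθu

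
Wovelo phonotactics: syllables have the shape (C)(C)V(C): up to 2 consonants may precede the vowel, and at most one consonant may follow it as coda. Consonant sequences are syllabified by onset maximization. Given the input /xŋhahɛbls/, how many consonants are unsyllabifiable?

3

The consonants /x/, /l/, /s/ cannot be parsed into a legal (C)(C)V(C) syllable (at most one coda consonant is licensed; onsets may contain at most 2 consonants).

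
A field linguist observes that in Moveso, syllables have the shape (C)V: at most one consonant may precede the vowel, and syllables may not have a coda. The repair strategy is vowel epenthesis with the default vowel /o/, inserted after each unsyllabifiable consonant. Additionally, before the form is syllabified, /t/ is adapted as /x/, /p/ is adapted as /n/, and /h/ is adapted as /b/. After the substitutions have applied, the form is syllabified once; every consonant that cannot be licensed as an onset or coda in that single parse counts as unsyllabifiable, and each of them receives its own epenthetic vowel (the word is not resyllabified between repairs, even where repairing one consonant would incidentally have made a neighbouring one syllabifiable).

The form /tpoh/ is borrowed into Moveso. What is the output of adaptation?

Substitution: /t/ → /x/, /p/ → /n/, /h/ → /b/, giving /xnob/.
Syllabifying with onset maximization leaves /x/, /b/ stranded (no codas are permitted; onsets are limited to one consonant).
Inserting the epenthetic vowel yields /x/ → /xo/, /b/ → /bo/.

xonobo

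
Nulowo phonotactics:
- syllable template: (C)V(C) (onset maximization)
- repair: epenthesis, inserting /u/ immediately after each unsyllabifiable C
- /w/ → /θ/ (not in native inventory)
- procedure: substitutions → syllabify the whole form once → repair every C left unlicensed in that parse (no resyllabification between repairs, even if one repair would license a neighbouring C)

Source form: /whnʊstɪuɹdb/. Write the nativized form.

Substitution: /w/ → /θ/, giving /θhnʊstɪuɹdb/.
Under (C)V(C), the unsyllabifiable consonants are /θ/, /h/, /d/, /b/ (at most one coda consonant is licensed; onsets are limited to one consonant).
Epenthesis after each stranded consonant: /θ/ → /θu/, /h/ → /hu/, /d/ → /du/, /b/ → /bu/.

θuhunʊstɪuɹdubu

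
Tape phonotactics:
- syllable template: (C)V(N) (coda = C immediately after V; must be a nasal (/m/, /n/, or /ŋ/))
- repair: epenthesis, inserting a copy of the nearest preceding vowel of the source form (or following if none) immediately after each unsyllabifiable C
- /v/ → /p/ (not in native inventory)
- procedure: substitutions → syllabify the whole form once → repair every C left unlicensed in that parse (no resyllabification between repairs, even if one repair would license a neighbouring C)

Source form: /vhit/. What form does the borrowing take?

pihiti

Substitution: /v/ → /p/, giving /phit/.
Syllabifying with onset maximization leaves /p/, /t/ stranded (only a nasal (/m/, /n/, or /ŋ/) is licensed in coda position; onsets are limited to one consonant).
Inserting the epenthetic vowel yields /p/ → /pi/, /t/ → /ti/.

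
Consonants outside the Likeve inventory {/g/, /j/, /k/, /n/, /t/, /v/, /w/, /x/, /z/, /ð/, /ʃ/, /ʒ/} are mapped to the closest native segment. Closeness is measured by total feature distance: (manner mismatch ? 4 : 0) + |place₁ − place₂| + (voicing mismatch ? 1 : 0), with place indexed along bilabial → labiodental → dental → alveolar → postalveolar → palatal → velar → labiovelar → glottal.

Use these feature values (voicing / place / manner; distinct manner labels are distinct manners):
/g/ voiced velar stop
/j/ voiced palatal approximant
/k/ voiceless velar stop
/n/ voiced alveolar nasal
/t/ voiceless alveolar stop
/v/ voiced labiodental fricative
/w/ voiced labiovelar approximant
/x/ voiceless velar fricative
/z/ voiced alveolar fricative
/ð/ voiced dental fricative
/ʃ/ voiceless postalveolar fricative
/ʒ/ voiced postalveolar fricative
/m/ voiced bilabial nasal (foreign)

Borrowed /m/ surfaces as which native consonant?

n

/n/ is closest: same manner (nasal), place distance 3 (bilabial→alveolar), same voicing; total 3. Next closest is /v/ at distance 5.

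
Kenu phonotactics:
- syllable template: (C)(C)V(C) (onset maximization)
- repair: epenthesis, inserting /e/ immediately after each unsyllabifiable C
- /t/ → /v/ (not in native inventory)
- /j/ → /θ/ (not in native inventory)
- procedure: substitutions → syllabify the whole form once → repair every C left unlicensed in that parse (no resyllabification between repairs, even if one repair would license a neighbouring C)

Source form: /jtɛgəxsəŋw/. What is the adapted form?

Substitution: /j/ → /θ/, /t/ → /v/, giving /θvɛgəxsəŋw/.
The consonants /w/ cannot be parsed into a legal (C)(C)V(C) syllable (at most one coda consonant is licensed; onsets may contain at most 2 consonants).
Inserting the epenthetic vowel yields /w/ → /we/.

θvɛgəxsəŋwe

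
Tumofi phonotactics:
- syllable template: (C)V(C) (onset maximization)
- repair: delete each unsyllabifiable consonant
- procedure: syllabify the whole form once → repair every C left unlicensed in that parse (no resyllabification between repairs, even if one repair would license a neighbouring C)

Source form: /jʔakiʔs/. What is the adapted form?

ʔakiʔ

Syllabifying with onset maximization leaves /j/, /s/ stranded (at most one coda consonant is licensed; onsets are limited to one consonant).
Deletion applies to /j/, /s/.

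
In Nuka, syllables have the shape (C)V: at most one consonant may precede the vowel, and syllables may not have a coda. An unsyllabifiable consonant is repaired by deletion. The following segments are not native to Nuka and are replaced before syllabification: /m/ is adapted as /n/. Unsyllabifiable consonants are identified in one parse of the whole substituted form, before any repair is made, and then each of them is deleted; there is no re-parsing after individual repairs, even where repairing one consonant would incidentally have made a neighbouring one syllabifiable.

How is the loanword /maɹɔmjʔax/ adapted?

naɹɔʔa

Substitution: /m/ → /n/, giving /naɹɔnjʔax/.
Under (C)V, the unsyllabifiable consonants are /n/, /j/, /x/ (no codas are permitted; onsets are limited to one consonant).
Deletion applies to /n/, /j/, /x/.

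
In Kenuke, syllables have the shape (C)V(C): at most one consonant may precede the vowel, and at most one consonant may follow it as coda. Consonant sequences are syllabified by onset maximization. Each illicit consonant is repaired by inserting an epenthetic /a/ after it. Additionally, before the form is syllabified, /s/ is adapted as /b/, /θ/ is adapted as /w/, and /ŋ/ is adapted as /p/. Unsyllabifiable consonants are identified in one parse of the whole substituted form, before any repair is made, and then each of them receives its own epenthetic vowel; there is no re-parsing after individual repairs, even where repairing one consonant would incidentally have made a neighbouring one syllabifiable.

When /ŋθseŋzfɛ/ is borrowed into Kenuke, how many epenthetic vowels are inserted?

3

After substitution the input is /pwbepzfɛ/.
The unsyllabifiable consonants are /p/, /w/, /z/; each receives one epenthetic vowel.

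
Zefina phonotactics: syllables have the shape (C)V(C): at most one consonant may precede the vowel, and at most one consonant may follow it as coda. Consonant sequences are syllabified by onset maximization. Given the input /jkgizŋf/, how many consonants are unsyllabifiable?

4

Under (C)V(C), the unsyllabifiable consonants are /j/, /k/, /ŋ/, /f/ (at most one coda consonant is licensed; onsets are limited to one consonant).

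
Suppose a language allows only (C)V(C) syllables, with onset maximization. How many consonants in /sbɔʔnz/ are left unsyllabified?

3

The consonants /s/, /n/, /z/ cannot be parsed into a legal (C)V(C) syllable (at most one coda consonant is licensed; onsets are limited to one consonant).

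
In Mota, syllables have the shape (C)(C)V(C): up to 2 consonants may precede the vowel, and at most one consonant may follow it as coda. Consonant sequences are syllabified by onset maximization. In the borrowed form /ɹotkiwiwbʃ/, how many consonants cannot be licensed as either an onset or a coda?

Syllabifying with onset maximization leaves /b/, /ʃ/ stranded (at most one coda consonant is licensed; onsets may contain at most 2 consonants).

2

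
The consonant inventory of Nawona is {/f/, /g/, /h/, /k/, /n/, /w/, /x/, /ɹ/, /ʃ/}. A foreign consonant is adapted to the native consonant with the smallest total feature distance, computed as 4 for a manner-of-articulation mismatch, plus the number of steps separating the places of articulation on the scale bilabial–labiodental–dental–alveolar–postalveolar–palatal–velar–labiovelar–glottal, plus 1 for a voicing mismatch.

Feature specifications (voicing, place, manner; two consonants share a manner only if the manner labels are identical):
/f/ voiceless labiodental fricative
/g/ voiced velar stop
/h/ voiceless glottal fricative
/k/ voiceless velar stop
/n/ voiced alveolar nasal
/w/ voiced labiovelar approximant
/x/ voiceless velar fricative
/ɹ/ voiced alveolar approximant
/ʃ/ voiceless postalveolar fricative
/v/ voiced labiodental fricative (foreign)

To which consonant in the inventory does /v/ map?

/f/ is closest: same manner (fricative), place distance 0 (labiodental→labiodental), voicing differs (+1); total 1. Next closest is /ʃ/ at distance 4.

f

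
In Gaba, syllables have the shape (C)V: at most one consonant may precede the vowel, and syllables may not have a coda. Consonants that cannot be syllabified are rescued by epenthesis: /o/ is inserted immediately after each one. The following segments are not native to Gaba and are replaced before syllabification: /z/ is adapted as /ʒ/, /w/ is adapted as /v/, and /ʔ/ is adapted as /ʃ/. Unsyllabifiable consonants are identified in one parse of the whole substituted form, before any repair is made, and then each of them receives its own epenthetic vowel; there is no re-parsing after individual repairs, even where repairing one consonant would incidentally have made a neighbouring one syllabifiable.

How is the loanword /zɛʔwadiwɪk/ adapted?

Substitution: /z/ → /ʒ/, /ʔ/ → /ʃ/, /w/ → /v/, giving /ʒɛʃvadivɪk/.
Under (C)V, the unsyllabifiable consonants are /ʃ/, /k/ (no codas are permitted; onsets are limited to one consonant).
Inserting the epenthetic vowel yields /ʃ/ → /ʃo/, /k/ → /ko/.

ʒɛʃovadivɪko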